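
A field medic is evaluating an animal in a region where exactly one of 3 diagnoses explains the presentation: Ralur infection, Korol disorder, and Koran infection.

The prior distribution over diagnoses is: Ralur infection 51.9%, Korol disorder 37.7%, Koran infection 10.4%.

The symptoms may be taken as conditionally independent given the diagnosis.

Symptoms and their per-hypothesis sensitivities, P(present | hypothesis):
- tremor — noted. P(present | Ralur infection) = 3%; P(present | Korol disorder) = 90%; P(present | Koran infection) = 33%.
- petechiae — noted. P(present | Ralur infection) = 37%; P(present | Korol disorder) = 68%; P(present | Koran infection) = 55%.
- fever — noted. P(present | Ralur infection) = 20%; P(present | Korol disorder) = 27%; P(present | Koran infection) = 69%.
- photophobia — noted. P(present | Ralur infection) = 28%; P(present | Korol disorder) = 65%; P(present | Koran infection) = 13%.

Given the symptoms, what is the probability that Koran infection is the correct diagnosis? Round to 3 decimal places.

0.040

By Bayes' rule with conditional independence, the unnormalized weight for each hypothesis is prior × ∏ likelihoods:
  Ralur infection: 0.519 × 0.03 × 0.37 × 0.20 × 0.28 = 0.00032261
  Korol disorder: 0.377 × 0.90 × 0.68 × 0.27 × 0.65 = 0.040492
  Koran infection: 0.104 × 0.33 × 0.55 × 0.69 × 0.13 = 0.0016932
Marginal likelihood of the evidence = 0.042508.
P(Koran infection | evidence) = 0.0016932 / 0.042508 ≈ 0.040.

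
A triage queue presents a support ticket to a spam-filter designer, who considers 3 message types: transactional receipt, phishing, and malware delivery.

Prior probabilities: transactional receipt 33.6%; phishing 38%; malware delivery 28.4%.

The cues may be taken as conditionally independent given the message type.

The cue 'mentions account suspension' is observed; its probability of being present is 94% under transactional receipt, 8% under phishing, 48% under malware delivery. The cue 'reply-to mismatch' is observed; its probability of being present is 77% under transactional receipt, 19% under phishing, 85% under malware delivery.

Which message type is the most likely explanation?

For each hypothesis, the unnormalized posterior weight is prior × product of the cue likelihoods:
  transactional receipt: 0.336 × 0.94 × 0.77 = 0.2432
  phishing: 0.380 × 0.08 × 0.19 = 0.005776
  malware delivery: 0.284 × 0.48 × 0.85 = 0.11587
Marginal likelihood of the evidence = 0.36484.
P(transactional receipt | evidence) ≈ 0.2432 / 0.36484 ≈ 0.667
P(phishing | evidence) ≈ 0.005776 / 0.36484 ≈ 0.016
P(malware delivery | evidence) ≈ 0.11587 / 0.36484 ≈ 0.318
The largest is 0.667, so transactional receipt is most probable.

transactional receipt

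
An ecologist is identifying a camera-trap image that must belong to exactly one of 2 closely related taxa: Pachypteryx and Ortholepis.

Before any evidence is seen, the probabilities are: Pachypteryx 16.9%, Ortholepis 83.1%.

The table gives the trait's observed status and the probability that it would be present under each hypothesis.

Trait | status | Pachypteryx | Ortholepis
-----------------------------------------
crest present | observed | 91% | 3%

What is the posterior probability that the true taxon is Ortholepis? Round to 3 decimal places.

Multiply each prior by the likelihood of the trait:
  Pachypteryx: 0.169 × 0.91 = 0.15379
  Ortholepis: 0.831 × 0.03 = 0.02493
The unnormalized weights sum to 0.17872.
P(Ortholepis | evidence) = 0.02493 / 0.17872 ≈ 0.139.

0.139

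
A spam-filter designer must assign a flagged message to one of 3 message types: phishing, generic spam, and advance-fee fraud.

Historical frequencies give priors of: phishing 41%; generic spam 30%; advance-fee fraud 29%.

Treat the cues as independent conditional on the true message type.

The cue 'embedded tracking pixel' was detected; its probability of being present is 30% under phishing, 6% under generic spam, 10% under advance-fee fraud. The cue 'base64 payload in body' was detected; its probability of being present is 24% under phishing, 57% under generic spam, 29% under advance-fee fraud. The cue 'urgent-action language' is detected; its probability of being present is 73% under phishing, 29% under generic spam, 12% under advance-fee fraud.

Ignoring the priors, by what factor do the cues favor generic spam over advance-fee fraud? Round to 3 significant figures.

Joint likelihood of the cue pattern under each hypothesis:
  generic spam: 0.06 × 0.57 × 0.29 = 0.009918
  advance-fee fraud: 0.10 × 0.29 × 0.12 = 0.00348
Bayes factor = 0.009918 / 0.00348 ≈ 2.85

2.85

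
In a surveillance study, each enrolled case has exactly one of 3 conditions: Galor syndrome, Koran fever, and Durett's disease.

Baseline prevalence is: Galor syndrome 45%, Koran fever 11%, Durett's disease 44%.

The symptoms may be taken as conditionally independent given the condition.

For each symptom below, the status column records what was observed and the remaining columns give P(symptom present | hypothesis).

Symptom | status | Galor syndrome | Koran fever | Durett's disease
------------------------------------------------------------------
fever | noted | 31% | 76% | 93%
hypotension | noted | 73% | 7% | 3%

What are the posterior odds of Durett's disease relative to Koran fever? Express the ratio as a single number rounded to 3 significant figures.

The normalizing constant cancels in an odds ratio, so compute prior × likelihood for the two hypotheses only:
  Durett's disease: 0.44 × 0.93 × 0.03 = 0.012276
  Koran fever: 0.11 × 0.76 × 0.07 = 0.005852
Odds(Durett's disease : Koran fever) = 0.012276 / 0.005852 ≈ 2.10.

2.10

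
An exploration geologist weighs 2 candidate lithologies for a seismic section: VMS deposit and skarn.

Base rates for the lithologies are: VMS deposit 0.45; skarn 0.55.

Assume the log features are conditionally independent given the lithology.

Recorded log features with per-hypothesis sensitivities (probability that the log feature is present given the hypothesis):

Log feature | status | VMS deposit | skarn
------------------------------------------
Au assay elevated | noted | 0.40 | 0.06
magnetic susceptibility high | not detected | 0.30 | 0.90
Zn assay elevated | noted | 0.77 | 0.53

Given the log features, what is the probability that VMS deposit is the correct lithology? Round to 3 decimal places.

By Bayes' rule with conditional independence, the unnormalized weight for each hypothesis is prior × ∏ likelihoods (using 1 − P(present | H) for each absent log feature):
  VMS deposit: 0.45 × 0.40 × (1 − 0.30) × 0.77 = 0.09702
  skarn: 0.55 × 0.06 × (1 − 0.90) × 0.53 = 0.001749
The unnormalized weights sum to 0.098769.
P(VMS deposit | evidence) = 0.09702 / 0.098769 ≈ 0.982.

0.982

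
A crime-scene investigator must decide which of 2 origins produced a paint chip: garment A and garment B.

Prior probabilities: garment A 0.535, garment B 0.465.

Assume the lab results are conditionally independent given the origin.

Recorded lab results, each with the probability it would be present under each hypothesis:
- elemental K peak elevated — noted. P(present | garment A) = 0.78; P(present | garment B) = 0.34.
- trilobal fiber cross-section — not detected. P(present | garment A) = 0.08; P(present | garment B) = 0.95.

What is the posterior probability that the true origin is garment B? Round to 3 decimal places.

0.020

By Bayes' rule with conditional independence, the unnormalized weight for each hypothesis is prior × ∏ likelihoods (using 1 − P(present | H) for each absent lab result):
  garment A: 0.535 × 0.78 × (1 − 0.08) = 0.38392
  garment B: 0.465 × 0.34 × (1 − 0.95) = 0.007905
Marginal likelihood of the evidence = 0.39182.
P(garment B | evidence) = 0.007905 / 0.39182 ≈ 0.020.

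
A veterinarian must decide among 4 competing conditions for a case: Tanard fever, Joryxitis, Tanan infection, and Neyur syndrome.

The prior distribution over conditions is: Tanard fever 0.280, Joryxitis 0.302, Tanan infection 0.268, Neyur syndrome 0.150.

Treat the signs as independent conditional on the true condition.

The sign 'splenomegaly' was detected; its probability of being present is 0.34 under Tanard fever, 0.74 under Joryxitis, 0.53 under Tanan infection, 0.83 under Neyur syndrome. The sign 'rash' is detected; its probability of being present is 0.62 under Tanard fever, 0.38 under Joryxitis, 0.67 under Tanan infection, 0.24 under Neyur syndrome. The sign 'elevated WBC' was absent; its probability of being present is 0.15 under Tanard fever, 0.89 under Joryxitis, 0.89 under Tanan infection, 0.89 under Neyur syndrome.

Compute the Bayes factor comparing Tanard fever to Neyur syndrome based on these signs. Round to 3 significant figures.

8.18

Take the product of per-sign likelihoods under each hypothesis (using 1 − P(present | H) for each absent sign), then divide.
  Tanard fever: 0.34 × 0.62 × (1 − 0.15) = 0.17918
  Neyur syndrome: 0.83 × 0.24 × (1 − 0.89) = 0.021912
Bayes factor = 0.17918 / 0.021912 ≈ 8.18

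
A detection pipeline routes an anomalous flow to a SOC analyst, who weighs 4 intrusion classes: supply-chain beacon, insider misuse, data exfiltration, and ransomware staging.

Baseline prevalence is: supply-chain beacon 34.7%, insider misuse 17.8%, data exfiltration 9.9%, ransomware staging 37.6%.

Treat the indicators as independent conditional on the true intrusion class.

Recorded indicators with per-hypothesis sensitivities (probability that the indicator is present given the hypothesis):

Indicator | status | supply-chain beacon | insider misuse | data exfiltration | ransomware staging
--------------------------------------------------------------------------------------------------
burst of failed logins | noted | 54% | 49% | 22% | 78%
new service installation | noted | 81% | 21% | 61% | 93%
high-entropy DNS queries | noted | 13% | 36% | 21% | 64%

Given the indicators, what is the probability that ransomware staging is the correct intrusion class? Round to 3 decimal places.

0.857

For each hypothesis, the unnormalized posterior weight is prior × product of the indicator likelihoods:
  supply-chain beacon: 0.347 × 0.54 × 0.81 × 0.13 = 0.019731
  insider misuse: 0.178 × 0.49 × 0.21 × 0.36 = 0.0065938
  data exfiltration: 0.099 × 0.22 × 0.61 × 0.21 = 0.00279
  ransomware staging: 0.376 × 0.78 × 0.93 × 0.64 = 0.17456
Normalizing constant Z = 0.019731 + 0.0065938 + 0.00279 + 0.17456 = 0.20368.
P(ransomware staging | evidence) = 0.17456 / 0.20368 ≈ 0.857.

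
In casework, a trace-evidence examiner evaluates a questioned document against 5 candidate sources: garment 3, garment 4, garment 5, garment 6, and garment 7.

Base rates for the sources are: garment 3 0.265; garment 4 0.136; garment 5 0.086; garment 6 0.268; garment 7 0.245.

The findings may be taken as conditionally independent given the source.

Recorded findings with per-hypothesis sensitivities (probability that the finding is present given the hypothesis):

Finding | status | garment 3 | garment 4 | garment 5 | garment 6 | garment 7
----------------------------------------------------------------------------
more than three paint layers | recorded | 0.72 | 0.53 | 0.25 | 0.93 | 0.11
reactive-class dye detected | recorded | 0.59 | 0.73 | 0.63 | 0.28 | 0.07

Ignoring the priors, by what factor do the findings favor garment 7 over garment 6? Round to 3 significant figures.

Joint likelihood of the evidence pattern under each hypothesis:
  garment 7: 0.11 × 0.07 = 0.0077
  garment 6: 0.93 × 0.28 = 0.2604
Bayes factor = 0.0077 / 0.2604 ≈ 0.0296

0.0296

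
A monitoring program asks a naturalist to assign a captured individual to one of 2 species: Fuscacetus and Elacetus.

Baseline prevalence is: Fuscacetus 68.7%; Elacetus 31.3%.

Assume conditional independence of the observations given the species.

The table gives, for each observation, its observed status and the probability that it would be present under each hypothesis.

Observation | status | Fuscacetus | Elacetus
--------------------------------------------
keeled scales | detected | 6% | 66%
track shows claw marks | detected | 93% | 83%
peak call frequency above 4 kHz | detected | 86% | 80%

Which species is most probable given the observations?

For each hypothesis, the unnormalized posterior weight is prior × product of the observation likelihoods:
  Fuscacetus: 0.687 × 0.06 × 0.93 × 0.86 = 0.032968
  Elacetus: 0.313 × 0.66 × 0.83 × 0.80 = 0.13717
Normalizing constant Z = 0.032968 + 0.13717 = 0.17014.
P(Fuscacetus | evidence) ≈ 0.032968 / 0.17014 ≈ 0.194
P(Elacetus | evidence) ≈ 0.13717 / 0.17014 ≈ 0.806
The largest is 0.806, so Elacetus is most probable.

Elacetus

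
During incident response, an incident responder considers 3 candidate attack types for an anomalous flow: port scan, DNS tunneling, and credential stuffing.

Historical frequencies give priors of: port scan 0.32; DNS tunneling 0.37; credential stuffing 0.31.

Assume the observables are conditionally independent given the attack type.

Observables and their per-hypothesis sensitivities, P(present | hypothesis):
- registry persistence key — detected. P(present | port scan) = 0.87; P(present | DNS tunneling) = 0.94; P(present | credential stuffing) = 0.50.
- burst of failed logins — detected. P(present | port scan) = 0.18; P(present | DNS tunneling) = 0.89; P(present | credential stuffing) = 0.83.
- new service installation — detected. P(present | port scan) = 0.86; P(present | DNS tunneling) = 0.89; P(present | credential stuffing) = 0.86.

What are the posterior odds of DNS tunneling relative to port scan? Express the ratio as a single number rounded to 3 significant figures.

6.39

The normalizing constant cancels in an odds ratio, so compute prior × likelihood for the two hypotheses only:
  DNS tunneling: 0.37 × 0.94 × 0.89 × 0.89 = 0.27549
  port scan: 0.32 × 0.87 × 0.18 × 0.86 = 0.043096
Posterior odds = 0.27549 / 0.043096 ≈ 6.39.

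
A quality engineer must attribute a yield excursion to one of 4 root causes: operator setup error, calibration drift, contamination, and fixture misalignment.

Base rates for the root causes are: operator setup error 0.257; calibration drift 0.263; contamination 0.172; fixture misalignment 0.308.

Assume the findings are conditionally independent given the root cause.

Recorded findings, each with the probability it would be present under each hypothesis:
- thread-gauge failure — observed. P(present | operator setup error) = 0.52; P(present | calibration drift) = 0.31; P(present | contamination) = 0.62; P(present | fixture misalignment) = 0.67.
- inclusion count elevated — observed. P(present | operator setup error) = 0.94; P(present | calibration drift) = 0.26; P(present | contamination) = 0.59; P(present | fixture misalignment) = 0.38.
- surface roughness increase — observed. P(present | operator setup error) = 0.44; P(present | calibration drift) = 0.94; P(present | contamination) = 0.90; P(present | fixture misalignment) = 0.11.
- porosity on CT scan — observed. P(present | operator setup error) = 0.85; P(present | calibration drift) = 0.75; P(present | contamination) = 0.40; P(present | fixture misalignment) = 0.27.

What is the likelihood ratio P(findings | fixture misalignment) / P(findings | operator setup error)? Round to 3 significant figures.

Joint likelihood of the evidence pattern under each hypothesis:
  fixture misalignment: 0.67 × 0.38 × 0.11 × 0.27 = 0.0075616
  operator setup error: 0.52 × 0.94 × 0.44 × 0.85 = 0.18281
Bayes factor = 0.0075616 / 0.18281 ≈ 0.0414

0.0414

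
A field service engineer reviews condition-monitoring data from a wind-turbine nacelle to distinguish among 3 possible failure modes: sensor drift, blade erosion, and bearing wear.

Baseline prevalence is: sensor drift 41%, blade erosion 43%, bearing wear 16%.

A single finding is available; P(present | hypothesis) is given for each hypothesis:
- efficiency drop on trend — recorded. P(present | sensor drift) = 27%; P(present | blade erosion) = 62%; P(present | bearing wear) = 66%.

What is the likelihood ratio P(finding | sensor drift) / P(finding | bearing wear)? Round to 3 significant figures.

The Bayes factor is the ratio of the two likelihoods.
  sensor drift: 0.27
  bearing wear: 0.66
Bayes factor = 0.27 / 0.66 ≈ 0.409

0.409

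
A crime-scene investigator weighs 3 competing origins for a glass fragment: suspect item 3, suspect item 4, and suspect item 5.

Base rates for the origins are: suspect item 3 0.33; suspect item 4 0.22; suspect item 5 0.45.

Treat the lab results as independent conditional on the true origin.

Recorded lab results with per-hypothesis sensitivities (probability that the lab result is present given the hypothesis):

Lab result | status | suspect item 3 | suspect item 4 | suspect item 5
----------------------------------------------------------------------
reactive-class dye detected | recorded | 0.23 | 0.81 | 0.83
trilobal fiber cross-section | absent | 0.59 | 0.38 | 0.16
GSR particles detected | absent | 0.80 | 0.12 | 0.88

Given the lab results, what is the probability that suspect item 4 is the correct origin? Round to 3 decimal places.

By Bayes' rule with conditional independence, the unnormalized weight for each hypothesis is prior × ∏ likelihoods (using 1 − P(present | H) for each absent lab result):
  suspect item 3: 0.33 × 0.23 × (1 − 0.59) × (1 − 0.80) = 0.0062238
  suspect item 4: 0.22 × 0.81 × (1 − 0.38) × (1 − 0.12) = 0.097226
  suspect item 5: 0.45 × 0.83 × (1 − 0.16) × (1 − 0.88) = 0.037649
Normalizing constant Z = 0.0062238 + 0.097226 + 0.037649 = 0.1411.
P(suspect item 4 | evidence) = 0.097226 / 0.1411 ≈ 0.689.

0.689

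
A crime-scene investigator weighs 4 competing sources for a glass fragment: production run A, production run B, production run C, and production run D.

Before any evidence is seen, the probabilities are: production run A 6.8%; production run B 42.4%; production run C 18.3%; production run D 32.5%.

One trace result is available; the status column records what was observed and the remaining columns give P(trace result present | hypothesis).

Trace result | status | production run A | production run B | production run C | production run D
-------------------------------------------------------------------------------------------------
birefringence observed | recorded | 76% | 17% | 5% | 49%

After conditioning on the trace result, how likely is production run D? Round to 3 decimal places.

By Bayes' rule, the unnormalized weight for each hypothesis is prior × likelihood:
  production run A: 0.068 × 0.76 = 0.05168
  production run B: 0.424 × 0.17 = 0.07208
  production run C: 0.183 × 0.05 = 0.00915
  production run D: 0.325 × 0.49 = 0.15925
Marginal likelihood of the evidence = 0.29216.
P(production run D | evidence) = 0.15925 / 0.29216 ≈ 0.545.

0.545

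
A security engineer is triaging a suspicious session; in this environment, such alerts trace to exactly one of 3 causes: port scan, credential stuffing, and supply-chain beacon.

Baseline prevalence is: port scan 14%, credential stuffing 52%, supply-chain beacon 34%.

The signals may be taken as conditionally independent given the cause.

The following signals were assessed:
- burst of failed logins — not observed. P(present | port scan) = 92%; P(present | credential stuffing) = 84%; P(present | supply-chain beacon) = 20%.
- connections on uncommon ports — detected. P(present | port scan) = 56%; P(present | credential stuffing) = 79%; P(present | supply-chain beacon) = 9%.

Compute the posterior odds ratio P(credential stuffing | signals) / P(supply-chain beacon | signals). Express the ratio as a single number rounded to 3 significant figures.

The normalizing constant cancels in an odds ratio, so compute prior × likelihood for the two hypotheses only (using 1 − P(present | H) for each absent signal):
  credential stuffing: 0.52 × (1 − 0.84) × 0.79 = 0.065728
  supply-chain beacon: 0.34 × (1 − 0.20) × 0.09 = 0.02448
Posterior odds = 0.065728 / 0.02448 ≈ 2.68.

2.68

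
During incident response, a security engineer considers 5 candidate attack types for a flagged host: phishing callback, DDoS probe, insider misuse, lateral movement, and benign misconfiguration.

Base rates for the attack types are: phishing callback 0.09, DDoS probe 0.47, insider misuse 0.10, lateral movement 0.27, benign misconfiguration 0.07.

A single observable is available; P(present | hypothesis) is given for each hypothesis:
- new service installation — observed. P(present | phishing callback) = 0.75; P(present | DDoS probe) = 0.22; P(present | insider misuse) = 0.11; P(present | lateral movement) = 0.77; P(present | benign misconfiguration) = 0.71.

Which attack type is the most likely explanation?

For each hypothesis, the unnormalized posterior weight is prior × likelihood:
  phishing callback: 0.09 × 0.75 = 0.0675
  DDoS probe: 0.47 × 0.22 = 0.1034
  insider misuse: 0.10 × 0.11 = 0.011
  lateral movement: 0.27 × 0.77 = 0.2079
  benign misconfiguration: 0.07 × 0.71 = 0.0497
Marginal likelihood of the evidence = 0.4395.
P(phishing callback | evidence) ≈ 0.0675 / 0.4395 ≈ 0.154
P(DDoS probe | evidence) ≈ 0.1034 / 0.4395 ≈ 0.235
P(insider misuse | evidence) ≈ 0.011 / 0.4395 ≈ 0.025
P(lateral movement | evidence) ≈ 0.2079 / 0.4395 ≈ 0.473
P(benign misconfiguration | evidence) ≈ 0.0497 / 0.4395 ≈ 0.113
The largest is 0.473, so lateral movement is most probable.

lateral movement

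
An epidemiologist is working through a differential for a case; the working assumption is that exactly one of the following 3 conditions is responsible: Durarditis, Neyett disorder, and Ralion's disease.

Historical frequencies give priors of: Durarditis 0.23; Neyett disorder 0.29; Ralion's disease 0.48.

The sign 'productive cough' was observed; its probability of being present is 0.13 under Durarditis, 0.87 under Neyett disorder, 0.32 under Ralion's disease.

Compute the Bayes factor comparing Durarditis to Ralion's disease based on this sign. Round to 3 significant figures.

Likelihood of this sign under each hypothesis:
  Durarditis: 0.13
  Ralion's disease: 0.32
Bayes factor = 0.13 / 0.32 ≈ 0.406

0.406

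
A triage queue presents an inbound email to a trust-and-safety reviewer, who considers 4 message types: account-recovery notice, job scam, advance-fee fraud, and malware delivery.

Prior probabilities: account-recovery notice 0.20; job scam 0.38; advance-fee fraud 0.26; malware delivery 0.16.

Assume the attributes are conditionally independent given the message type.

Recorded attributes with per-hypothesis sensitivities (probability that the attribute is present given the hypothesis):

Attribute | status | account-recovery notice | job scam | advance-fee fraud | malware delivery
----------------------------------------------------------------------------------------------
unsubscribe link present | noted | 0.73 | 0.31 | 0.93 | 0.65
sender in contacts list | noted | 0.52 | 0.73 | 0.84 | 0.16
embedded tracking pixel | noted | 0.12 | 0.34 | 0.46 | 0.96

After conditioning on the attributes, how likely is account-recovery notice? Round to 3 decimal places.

By Bayes' rule with conditional independence, the unnormalized weight for each hypothesis is prior × ∏ likelihoods:
  account-recovery notice: 0.20 × 0.73 × 0.52 × 0.12 = 0.0091104
  job scam: 0.38 × 0.31 × 0.73 × 0.34 = 0.029238
  advance-fee fraud: 0.26 × 0.93 × 0.84 × 0.46 = 0.093432
  malware delivery: 0.16 × 0.65 × 0.16 × 0.96 = 0.015974
Normalizing constant Z = 0.0091104 + 0.029238 + 0.093432 + 0.015974 = 0.14775.
P(account-recovery notice | evidence) = 0.0091104 / 0.14775 ≈ 0.062.

0.062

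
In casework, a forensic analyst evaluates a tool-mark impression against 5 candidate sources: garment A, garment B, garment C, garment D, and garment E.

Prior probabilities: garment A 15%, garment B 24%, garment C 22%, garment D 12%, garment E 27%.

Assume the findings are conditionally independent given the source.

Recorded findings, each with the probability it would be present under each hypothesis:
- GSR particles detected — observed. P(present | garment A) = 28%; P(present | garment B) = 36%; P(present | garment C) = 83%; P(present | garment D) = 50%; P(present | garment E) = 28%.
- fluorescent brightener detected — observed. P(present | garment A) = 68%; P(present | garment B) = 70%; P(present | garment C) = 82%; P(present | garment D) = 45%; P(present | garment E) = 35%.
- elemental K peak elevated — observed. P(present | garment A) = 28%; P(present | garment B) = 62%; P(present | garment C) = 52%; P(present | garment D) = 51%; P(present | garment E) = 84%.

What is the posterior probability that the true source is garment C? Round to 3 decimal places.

By Bayes' rule with conditional independence, the unnormalized weight for each hypothesis is prior × ∏ likelihoods:
  garment A: 0.15 × 0.28 × 0.68 × 0.28 = 0.0079968
  garment B: 0.24 × 0.36 × 0.70 × 0.62 = 0.037498
  garment C: 0.22 × 0.83 × 0.82 × 0.52 = 0.077861
  garment D: 0.12 × 0.50 × 0.45 × 0.51 = 0.01377
  garment E: 0.27 × 0.28 × 0.35 × 0.84 = 0.022226
Normalizing constant Z = 0.0079968 + 0.037498 + 0.077861 + 0.01377 + 0.022226 = 0.15935.
P(garment C | evidence) = 0.077861 / 0.15935 ≈ 0.489.

0.489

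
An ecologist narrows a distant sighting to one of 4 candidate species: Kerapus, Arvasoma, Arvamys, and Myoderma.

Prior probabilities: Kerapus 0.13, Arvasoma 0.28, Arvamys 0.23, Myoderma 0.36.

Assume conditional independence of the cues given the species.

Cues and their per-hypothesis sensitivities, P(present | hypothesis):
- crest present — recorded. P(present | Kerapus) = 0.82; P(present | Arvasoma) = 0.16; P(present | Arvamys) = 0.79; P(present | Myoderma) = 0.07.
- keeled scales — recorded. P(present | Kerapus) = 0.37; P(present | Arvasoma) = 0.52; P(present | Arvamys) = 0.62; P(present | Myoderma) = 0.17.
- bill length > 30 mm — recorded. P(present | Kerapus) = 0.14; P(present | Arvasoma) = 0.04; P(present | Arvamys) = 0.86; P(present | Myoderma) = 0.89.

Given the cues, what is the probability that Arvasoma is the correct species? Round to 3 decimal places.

For each hypothesis, the unnormalized posterior weight is prior × product of the cue likelihoods:
  Kerapus: 0.13 × 0.82 × 0.37 × 0.14 = 0.0055219
  Arvasoma: 0.28 × 0.16 × 0.52 × 0.04 = 0.00093184
  Arvamys: 0.23 × 0.79 × 0.62 × 0.86 = 0.096882
  Myoderma: 0.36 × 0.07 × 0.17 × 0.89 = 0.0038128
The unnormalized weights sum to 0.10715.
P(Arvasoma | evidence) = 0.00093184 / 0.10715 ≈ 0.009.

0.009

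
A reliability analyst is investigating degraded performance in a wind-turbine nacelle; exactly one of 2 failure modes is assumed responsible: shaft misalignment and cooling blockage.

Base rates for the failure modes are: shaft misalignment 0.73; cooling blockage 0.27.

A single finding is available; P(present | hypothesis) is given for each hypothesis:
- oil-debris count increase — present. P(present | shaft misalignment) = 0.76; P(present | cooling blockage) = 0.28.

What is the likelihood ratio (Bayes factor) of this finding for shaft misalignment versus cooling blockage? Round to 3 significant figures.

2.71

Likelihood of this finding under each hypothesis:
  shaft misalignment: 0.76
  cooling blockage: 0.28
Bayes factor = 0.76 / 0.28 ≈ 2.71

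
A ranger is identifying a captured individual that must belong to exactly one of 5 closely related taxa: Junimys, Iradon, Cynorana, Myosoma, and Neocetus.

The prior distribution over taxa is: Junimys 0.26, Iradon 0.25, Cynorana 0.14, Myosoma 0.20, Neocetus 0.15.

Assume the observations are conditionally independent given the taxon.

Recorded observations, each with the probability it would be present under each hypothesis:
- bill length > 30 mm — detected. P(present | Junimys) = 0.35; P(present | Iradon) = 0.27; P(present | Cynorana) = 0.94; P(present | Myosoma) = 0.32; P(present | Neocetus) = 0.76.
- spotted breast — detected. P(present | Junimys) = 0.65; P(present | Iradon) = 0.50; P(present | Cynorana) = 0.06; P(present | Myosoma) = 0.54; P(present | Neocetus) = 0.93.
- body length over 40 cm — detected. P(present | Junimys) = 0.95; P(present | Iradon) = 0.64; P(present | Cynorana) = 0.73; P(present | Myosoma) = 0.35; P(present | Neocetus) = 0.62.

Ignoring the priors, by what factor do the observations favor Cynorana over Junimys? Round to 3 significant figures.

0.191

Take the product of per-observation likelihoods under each hypothesis, then divide.
  Cynorana: 0.94 × 0.06 × 0.73 = 0.041172
  Junimys: 0.35 × 0.65 × 0.95 = 0.21612
Bayes factor = 0.041172 / 0.21612 ≈ 0.191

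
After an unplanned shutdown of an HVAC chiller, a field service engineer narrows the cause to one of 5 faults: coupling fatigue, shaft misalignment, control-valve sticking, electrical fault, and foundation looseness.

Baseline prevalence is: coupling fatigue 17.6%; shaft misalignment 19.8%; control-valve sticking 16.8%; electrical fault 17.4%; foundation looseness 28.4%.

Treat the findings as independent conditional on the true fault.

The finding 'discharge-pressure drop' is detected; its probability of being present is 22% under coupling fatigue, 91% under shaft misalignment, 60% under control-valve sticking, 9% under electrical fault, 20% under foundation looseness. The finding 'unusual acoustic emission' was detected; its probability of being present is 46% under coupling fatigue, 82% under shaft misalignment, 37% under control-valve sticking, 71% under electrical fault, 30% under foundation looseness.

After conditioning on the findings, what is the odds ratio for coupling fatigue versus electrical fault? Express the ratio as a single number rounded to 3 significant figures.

1.60

Unnormalized posterior weight (prior times the finding likelihoods) for each of the two hypotheses:
  coupling fatigue: 0.176 × 0.22 × 0.46 = 0.017811
  electrical fault: 0.174 × 0.09 × 0.71 = 0.011119
Posterior odds = 0.017811 / 0.011119 ≈ 1.60.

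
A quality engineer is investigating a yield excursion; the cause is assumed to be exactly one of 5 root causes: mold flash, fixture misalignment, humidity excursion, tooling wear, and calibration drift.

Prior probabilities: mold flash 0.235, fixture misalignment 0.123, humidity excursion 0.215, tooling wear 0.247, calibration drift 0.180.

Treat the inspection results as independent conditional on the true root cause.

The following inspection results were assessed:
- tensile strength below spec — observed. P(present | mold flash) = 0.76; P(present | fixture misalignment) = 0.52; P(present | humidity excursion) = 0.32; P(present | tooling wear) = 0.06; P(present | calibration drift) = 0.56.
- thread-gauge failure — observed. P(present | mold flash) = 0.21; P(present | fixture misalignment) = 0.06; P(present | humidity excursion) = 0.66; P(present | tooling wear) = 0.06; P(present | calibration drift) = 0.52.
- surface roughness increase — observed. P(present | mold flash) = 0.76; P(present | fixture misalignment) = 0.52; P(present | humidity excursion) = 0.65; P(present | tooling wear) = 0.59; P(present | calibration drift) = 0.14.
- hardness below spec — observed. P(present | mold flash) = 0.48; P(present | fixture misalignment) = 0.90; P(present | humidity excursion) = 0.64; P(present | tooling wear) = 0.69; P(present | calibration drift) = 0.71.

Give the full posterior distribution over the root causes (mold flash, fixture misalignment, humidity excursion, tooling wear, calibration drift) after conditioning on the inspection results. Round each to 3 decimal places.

0.343, 0.045, 0.473, 0.009, 0.130

Multiply each prior by the joint likelihood of the inspection result pattern:
  mold flash: 0.235 × 0.76 × 0.21 × 0.76 × 0.48 = 0.013682
  fixture misalignment: 0.123 × 0.52 × 0.06 × 0.52 × 0.90 = 0.001796
  humidity excursion: 0.215 × 0.32 × 0.66 × 0.65 × 0.64 = 0.01889
  tooling wear: 0.247 × 0.06 × 0.06 × 0.59 × 0.69 = 0.00036199
  calibration drift: 0.180 × 0.56 × 0.52 × 0.14 × 0.71 = 0.0052102
Marginal likelihood of the evidence = 0.03994.
P(mold flash | evidence) = 0.013682 / 0.03994 ≈ 0.343
P(fixture misalignment | evidence) = 0.001796 / 0.03994 ≈ 0.045
P(humidity excursion | evidence) = 0.01889 / 0.03994 ≈ 0.473
P(tooling wear | evidence) = 0.00036199 / 0.03994 ≈ 0.009
P(calibration drift | evidence) = 0.0052102 / 0.03994 ≈ 0.130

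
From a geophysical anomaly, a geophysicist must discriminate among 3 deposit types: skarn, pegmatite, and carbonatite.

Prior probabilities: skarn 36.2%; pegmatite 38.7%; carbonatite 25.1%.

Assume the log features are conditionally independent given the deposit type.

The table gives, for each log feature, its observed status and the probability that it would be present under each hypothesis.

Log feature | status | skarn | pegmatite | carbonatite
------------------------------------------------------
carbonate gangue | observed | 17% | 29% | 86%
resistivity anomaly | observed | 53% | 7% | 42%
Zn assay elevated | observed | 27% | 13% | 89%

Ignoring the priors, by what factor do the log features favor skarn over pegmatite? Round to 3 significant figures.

Take the product of per-log feature likelihoods under each hypothesis, then divide.
  skarn: 0.17 × 0.53 × 0.27 = 0.024327
  pegmatite: 0.29 × 0.07 × 0.13 = 0.002639
Bayes factor = 0.024327 / 0.002639 ≈ 9.22

9.22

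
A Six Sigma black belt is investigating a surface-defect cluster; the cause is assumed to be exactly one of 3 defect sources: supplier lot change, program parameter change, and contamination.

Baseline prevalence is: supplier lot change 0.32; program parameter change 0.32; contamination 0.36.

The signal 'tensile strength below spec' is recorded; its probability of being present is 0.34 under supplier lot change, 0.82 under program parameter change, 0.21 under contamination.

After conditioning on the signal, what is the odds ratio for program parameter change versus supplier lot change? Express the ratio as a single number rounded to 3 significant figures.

2.41

The normalizing constant cancels in an odds ratio, so compute prior × likelihood for the two hypotheses only:
  program parameter change: 0.32 × 0.82 = 0.2624
  supplier lot change: 0.32 × 0.34 = 0.1088
Odds(program parameter change : supplier lot change) = 0.2624 / 0.1088 ≈ 2.41.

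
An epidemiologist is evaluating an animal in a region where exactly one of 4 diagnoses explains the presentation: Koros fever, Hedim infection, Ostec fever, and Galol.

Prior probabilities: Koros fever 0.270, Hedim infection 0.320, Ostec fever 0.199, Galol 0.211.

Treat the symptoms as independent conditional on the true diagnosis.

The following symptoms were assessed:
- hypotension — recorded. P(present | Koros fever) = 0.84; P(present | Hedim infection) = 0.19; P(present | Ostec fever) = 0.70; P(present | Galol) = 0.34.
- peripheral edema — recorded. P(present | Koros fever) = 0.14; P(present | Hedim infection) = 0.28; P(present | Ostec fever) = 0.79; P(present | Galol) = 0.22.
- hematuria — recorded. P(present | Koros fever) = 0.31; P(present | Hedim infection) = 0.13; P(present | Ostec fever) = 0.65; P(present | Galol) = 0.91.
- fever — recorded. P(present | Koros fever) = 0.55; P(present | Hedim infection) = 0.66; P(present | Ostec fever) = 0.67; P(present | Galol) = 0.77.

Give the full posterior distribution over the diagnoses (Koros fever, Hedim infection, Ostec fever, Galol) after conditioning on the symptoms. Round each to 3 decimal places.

Multiply each prior by the joint likelihood of the symptom pattern:
  Koros fever: 0.270 × 0.84 × 0.14 × 0.31 × 0.55 = 0.0054137
  Hedim infection: 0.320 × 0.19 × 0.28 × 0.13 × 0.66 = 0.0014607
  Ostec fever: 0.199 × 0.70 × 0.79 × 0.65 × 0.67 = 0.047925
  Galol: 0.211 × 0.34 × 0.22 × 0.91 × 0.77 = 0.011059
Normalizing constant Z = 0.0054137 + 0.0014607 + 0.047925 + 0.011059 = 0.065859.
P(Koros fever | evidence) = 0.0054137 / 0.065859 ≈ 0.082
P(Hedim infection | evidence) = 0.0014607 / 0.065859 ≈ 0.022
P(Ostec fever | evidence) = 0.047925 / 0.065859 ≈ 0.728
P(Galol | evidence) = 0.011059 / 0.065859 ≈ 0.168

0.082, 0.022, 0.728, 0.168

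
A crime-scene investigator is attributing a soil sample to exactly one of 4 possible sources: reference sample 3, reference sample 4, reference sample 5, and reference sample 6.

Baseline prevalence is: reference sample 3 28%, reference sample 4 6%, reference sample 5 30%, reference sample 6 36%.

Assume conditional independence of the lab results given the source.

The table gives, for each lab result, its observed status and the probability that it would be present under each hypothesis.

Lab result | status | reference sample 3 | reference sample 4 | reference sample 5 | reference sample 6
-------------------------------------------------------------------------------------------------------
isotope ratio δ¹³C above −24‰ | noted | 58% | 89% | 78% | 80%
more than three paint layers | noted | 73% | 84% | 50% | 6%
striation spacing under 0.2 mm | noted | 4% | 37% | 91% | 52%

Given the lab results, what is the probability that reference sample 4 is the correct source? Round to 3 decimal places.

0.121

For each hypothesis, the unnormalized posterior weight is prior × product of the lab result likelihoods:
  reference sample 3: 0.28 × 0.58 × 0.73 × 0.04 = 0.0047421
  reference sample 4: 0.06 × 0.89 × 0.84 × 0.37 = 0.016597
  reference sample 5: 0.30 × 0.78 × 0.50 × 0.91 = 0.10647
  reference sample 6: 0.36 × 0.80 × 0.06 × 0.52 = 0.0089856
The unnormalized weights sum to 0.13679.
P(reference sample 4 | evidence) = 0.016597 / 0.13679 ≈ 0.121.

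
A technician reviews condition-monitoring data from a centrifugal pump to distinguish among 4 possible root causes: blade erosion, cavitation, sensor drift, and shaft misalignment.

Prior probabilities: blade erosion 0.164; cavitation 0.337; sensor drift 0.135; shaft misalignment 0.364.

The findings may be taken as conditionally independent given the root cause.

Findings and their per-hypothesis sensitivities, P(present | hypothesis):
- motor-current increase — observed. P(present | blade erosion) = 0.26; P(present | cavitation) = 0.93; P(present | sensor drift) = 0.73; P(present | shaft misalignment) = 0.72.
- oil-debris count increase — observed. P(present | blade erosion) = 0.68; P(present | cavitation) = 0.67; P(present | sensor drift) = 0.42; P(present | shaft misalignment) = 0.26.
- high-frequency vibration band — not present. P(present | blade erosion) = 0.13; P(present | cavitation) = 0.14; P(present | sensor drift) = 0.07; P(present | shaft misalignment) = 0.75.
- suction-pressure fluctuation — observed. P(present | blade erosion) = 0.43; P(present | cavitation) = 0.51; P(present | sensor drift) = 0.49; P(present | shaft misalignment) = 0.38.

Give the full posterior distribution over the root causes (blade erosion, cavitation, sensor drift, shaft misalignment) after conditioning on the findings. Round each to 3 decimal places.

0.085, 0.718, 0.147, 0.050

For each hypothesis, the unnormalized posterior weight is prior × product of the finding likelihoods (using 1 − P(present | H) for each absent finding):
  blade erosion: 0.164 × 0.26 × 0.68 × (1 − 0.13) × 0.43 = 0.010847
  cavitation: 0.337 × 0.93 × 0.67 × (1 − 0.14) × 0.51 = 0.092099
  sensor drift: 0.135 × 0.73 × 0.42 × (1 − 0.07) × 0.49 = 0.018862
  shaft misalignment: 0.364 × 0.72 × 0.26 × (1 − 0.75) × 0.38 = 0.0064734
Normalizing constant Z = 0.010847 + 0.092099 + 0.018862 + 0.0064734 = 0.12828.
P(blade erosion | evidence) = 0.010847 / 0.12828 ≈ 0.085
P(cavitation | evidence) = 0.092099 / 0.12828 ≈ 0.718
P(sensor drift | evidence) = 0.018862 / 0.12828 ≈ 0.147
P(shaft misalignment | evidence) = 0.0064734 / 0.12828 ≈ 0.050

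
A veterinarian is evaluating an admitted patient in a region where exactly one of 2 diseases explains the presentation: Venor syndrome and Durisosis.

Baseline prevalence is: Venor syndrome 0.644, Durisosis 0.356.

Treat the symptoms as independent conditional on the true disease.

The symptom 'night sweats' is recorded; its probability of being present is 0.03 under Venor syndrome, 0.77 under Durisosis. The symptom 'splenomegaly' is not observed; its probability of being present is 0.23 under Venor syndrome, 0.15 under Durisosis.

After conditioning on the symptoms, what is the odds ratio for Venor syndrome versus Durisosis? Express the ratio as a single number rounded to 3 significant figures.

0.0638

The normalizing constant cancels in an odds ratio, so compute prior × likelihood for the two hypotheses only (using 1 − P(present | H) for each absent symptom):
  Venor syndrome: 0.644 × 0.03 × (1 − 0.23) = 0.014876
  Durisosis: 0.356 × 0.77 × (1 − 0.15) = 0.233
Odds(Venor syndrome : Durisosis) = 0.014876 / 0.233 ≈ 0.0638.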